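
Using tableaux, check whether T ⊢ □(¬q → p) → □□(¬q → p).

Tableau for the negation ¬(□(¬q → p) → □□(¬q → p)):
1. ¬(□(¬q → p) → □□(¬q → p)), w0
2. □(¬q → p), w0
3. ¬□□(¬q → p), w0
4. ¬q → p, w0
5. p, w0
6. ¬□(¬q → p), w1
7. ¬q → p, w1
8. p, w1
9. ¬(¬q → p), w2
10. ¬q, w2
11. ¬p, w2
Accessibility: w0Rw0, w0Rw1, w1Rw1, w1Rw2, w2Rw2
The negation has an open branch (countermodel exists).

No, not valid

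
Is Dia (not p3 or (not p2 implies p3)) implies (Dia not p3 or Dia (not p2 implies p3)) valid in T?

Valid

Tableau for the negation not (Dia (not p3 or (not p2 implies p3)) implies (Dia not p3 or Dia (not p2 implies p3))):
1. not (Dia (not p3 or (not p2 implies p3)) implies (Dia not p3 or Dia (not p2 implies p3))), 0
2. Dia (not p3 or (not p2 implies p3)), 0   [neg-implies-rule on 1]
3. not (Dia not p3 or Dia (not p2 implies p3)), 0   [neg-implies-rule on 1]
4. not Dia not p3, 0   [neg-or-rule on 3]
5. not Dia (not p2 implies p3), 0   [neg-or-rule on 3]
6. p3, 0   [neg-Dia-rule on 4 via 0R0]
7. not (not p2 implies p3), 0   [neg-Dia-rule on 5 via 0R0]
8. not p2, 0   [neg-implies-rule on 7]
9. not p3, 0   [neg-implies-rule on 7]
Accessibility: 0R0
Branch closes: p3 and not p3 both at 0.
Every branch of the negation's tableau closes; the branch above is one of them.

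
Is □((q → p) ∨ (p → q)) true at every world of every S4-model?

Tableau for the negation ¬□((q → p) ∨ (p → q)):
1. ¬□((q → p) ∨ (p → q)), u
2. ¬((q → p) ∨ (p → q)), v
3. ¬(q → p), v
4. ¬(p → q), v
5. q, v
6. ¬p, v
7. p, v
8. ¬q, v
Accessibility: uRu, uRv, vRv
Branch closes: p and ¬p both at v.
All branches of the negation close; one closing branch shown above.

Yes, valid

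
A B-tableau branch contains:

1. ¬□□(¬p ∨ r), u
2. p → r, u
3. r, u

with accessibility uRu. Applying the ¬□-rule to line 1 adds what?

a fresh world v with uRv, and ¬□(¬p ∨ r) at v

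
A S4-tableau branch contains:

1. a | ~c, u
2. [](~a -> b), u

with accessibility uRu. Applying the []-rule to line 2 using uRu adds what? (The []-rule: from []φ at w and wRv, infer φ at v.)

~a -> b, u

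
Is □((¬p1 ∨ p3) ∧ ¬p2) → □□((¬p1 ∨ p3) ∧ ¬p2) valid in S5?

Valid in S5

Tableau for the negation ¬(□((¬p1 ∨ p3) ∧ ¬p2) → □□((¬p1 ∨ p3) ∧ ¬p2)):
1. ¬(□((¬p1 ∨ p3) ∧ ¬p2) → □□((¬p1 ∨ p3) ∧ ¬p2)), 0
2. □((¬p1 ∨ p3) ∧ ¬p2), 0   [¬→-rule on 1]
3. ¬□□((¬p1 ∨ p3) ∧ ¬p2), 0   [¬→-rule on 1]
4. (¬p1 ∨ p3) ∧ ¬p2, 0   [□-rule on 2 via 0R0]
5. ¬p1 ∨ p3, 0   [∧-rule on 4]
6. ¬p2, 0   [∧-rule on 4]
7. p3, 0   [∨-rule on 5 (branches; this branch)]
8. ¬□((¬p1 ∨ p3) ∧ ¬p2), 1   [¬□-rule on 3: fresh world 1, 0R1]
9. (¬p1 ∨ p3) ∧ ¬p2, 1   [□-rule on 2 via 0R1]
10. ¬p1 ∨ p3, 1   [∧-rule on 9]
11. ¬p2, 1   [∧-rule on 9]
12. p3, 1   [∨-rule on 10 (branches; this branch)]
13. ¬((¬p1 ∨ p3) ∧ ¬p2), 2   [¬□-rule on 8: fresh world 2, 1R2]
14. (¬p1 ∨ p3) ∧ ¬p2, 2   [□-rule on 2 via 0R2]
15. ¬p1 ∨ p3, 2   [∧-rule on 14]
16. ¬p2, 2   [∧-rule on 14]
17. ¬(¬p1 ∨ p3), 2   [¬∧-rule on 13 (branches; this branch)]
18. p1, 2   [¬∨-rule on 17]
19. ¬p3, 2   [¬∨-rule on 17]
20. p3, 2   [∨-rule on 15 (branches; this branch)]
Accessibility: 0R0, 0R1, 0R2, 1R0, 1R1, 1R2, 2R0, 2R1, 2R2
Branch closes: p3 and ¬p3 both at 2.
All branches of the negation close; one closing branch shown above.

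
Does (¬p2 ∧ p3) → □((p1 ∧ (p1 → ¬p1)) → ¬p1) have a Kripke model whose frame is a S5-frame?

Yes, satisfiable

1. (¬p2 ∧ p3) → □((p1 ∧ (p1 → ¬p1)) → ¬p1), w0
2. □((p1 ∧ (p1 → ¬p1)) → ¬p1), w0
3. (p1 ∧ (p1 → ¬p1)) → ¬p1, w0
4. ¬p1, w0
Accessibility: w0Rw0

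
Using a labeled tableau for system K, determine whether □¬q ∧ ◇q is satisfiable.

1. □¬q ∧ ◇q, u
2. □¬q, u
3. ◇q, u
4. q, v
5. ¬q, v
Accessibility: uRv
Branch closes: q and ¬q both at v.
(One branch shown.) All branches close.

Unsatisfiable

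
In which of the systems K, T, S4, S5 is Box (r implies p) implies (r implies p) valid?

T, S4, S5

T-tableau for the negation not (Box (r implies p) implies (r implies p)):
1. not (Box (r implies p) implies (r implies p)), 0
2. Box (r implies p), 0   [neg-implies-rule on 1]
3. not (r implies p), 0   [neg-implies-rule on 1]
4. r, 0   [neg-implies-rule on 3]
5. not p, 0   [neg-implies-rule on 3]
6. r implies p, 0   [Box-rule on 2 via 0R0]
7. p, 0   [implies-rule on 6 (branches; this branch)]
Accessibility: 0R0
Branch closes: p and not p both at 0.
Every branch closes (one shown): valid in T, hence also in S4, S5 (every theorem of T is a theorem of S4 and S5).
K-tableau for the negation not (Box (r implies p) implies (r implies p)):
1. not (Box (r implies p) implies (r implies p)), 0
2. Box (r implies p), 0   [neg-implies-rule on 1]
3. not (r implies p), 0   [neg-implies-rule on 1]
4. r, 0   [neg-implies-rule on 3]
5. not p, 0   [neg-implies-rule on 3]
Complete open branch: countermodel on a K-frame, so not valid in K.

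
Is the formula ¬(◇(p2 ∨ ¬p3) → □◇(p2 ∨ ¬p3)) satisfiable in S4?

1. ¬(◇(p2 ∨ ¬p3) → □◇(p2 ∨ ¬p3)), u
2. ◇(p2 ∨ ¬p3), u
3. ¬□◇(p2 ∨ ¬p3), u
4. p2 ∨ ¬p3, v
5. ¬p3, v
6. ¬◇(p2 ∨ ¬p3), w
7. ¬(p2 ∨ ¬p3), w
8. ¬p2, w
9. p3, w
Accessibility: uRu, uRv, uRw, vRv, wRw

Yes, satisfiable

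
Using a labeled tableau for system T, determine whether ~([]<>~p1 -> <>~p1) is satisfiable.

No, unsatisfiable

1. ~([]<>~p1 -> <>~p1), 0
2. []<>~p1, 0   [~->-rule on 1]
3. ~<>~p1, 0   [~->-rule on 1]
4. <>~p1, 0   [[]-rule on 2 via 0R0]
5. p1, 0   [~<>-rule on 3 via 0R0]
6. ~p1, 1   [<>-rule on 4: fresh world 1, 0R1]
7. <>~p1, 1   [[]-rule on 2 via 0R1]
8. p1, 1   [~<>-rule on 3 via 0R1]
Accessibility: 0R0, 0R1, 1R1
Branch closes: p1 and ~p1 both at 1.
Every branch closes; the branch above is one of them.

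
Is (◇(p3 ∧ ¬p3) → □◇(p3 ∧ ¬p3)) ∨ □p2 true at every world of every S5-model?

Tableau for the negation ¬((◇(p3 ∧ ¬p3) → □◇(p3 ∧ ¬p3)) ∨ □p2):
1. ¬((◇(p3 ∧ ¬p3) → □◇(p3 ∧ ¬p3)) ∨ □p2), w0
2. ¬(◇(p3 ∧ ¬p3) → □◇(p3 ∧ ¬p3)), w0
3. ¬□p2, w0
4. ◇(p3 ∧ ¬p3), w0
5. ¬□◇(p3 ∧ ¬p3), w0
6. ¬p2, w1
7. p3 ∧ ¬p3, w2
8. p3, w2
9. ¬p3, w2
Accessibility: w0Rw0, w0Rw1, w0Rw2, w1Rw0, w1Rw1, w1Rw2, w2Rw0, w2Rw1, w2Rw2
Branch closes: p3 and ¬p3 both at w2.
All branches of the negation close; one closing branch shown above.

Yes, valid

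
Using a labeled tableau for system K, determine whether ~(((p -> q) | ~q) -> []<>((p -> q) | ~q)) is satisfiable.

1. ~(((p -> q) | ~q) -> []<>((p -> q) | ~q)), u
2. (p -> q) | ~q, u
3. ~[]<>((p -> q) | ~q), u
4. ~q, u
5. ~<>((p -> q) | ~q), v
Accessibility: uRv

Satisfiable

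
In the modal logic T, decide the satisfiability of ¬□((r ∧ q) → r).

1. ¬□((r ∧ q) → r), u
2. ¬((r ∧ q) → r), v
3. r ∧ q, v
4. ¬r, v
5. r, v
6. q, v
Accessibility: uRu, uRv, vRv
Branch closes: r and ¬r both at v.
All branches of the tableau close; one closing branch shown above.

Unsatisfiable (every branch closes)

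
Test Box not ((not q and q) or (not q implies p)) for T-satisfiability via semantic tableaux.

1. Box not ((not q and q) or (not q implies p)), 0
2. not ((not q and q) or (not q implies p)), 0   [Box-rule on 1 via 0R0]
3. not (not q and q), 0   [neg-or-rule on 2]
4. not (not q implies p), 0   [neg-or-rule on 2]
5. not q, 0   [neg-implies-rule on 4]
6. not p, 0   [neg-implies-rule on 4]
Accessibility: 0R0

Satisfiable (open branch found)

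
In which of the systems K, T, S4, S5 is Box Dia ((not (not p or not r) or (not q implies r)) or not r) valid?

T-tableau for the negation not Box Dia ((not (not p or not r) or (not q implies r)) or not r):
1. not Box Dia ((not (not p or not r) or (not q implies r)) or not r), u
2. not Dia ((not (not p or not r) or (not q implies r)) or not r), v
3. not ((not (not p or not r) or (not q implies r)) or not r), v
4. not (not (not p or not r) or (not q implies r)), v
5. r, v
6. not p or not r, v
7. not (not q implies r), v
8. not q, v
9. not r, v
Accessibility: uRu, uRv, vRv
Branch closes: r and not r both at v.
Every branch closes (one shown): valid in T, hence also in S4, S5 (every theorem of T is a theorem of S4 and S5).
K-tableau for the negation not Box Dia ((not (not p or not r) or (not q implies r)) or not r):
1. not Box Dia ((not (not p or not r) or (not q implies r)) or not r), u
2. not Dia ((not (not p or not r) or (not q implies r)) or not r), v
Accessibility: uRv
Complete open branch: countermodel on a K-frame, so not valid in K.

T, S4, S5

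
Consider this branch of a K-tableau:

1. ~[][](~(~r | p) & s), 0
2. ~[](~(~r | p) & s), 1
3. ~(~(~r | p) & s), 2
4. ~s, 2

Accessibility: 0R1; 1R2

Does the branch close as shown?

Open

There is no literal clash: for every atom and world, at most one sign appears.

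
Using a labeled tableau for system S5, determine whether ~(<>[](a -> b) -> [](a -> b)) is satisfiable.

Unsatisfiable (every branch closes)

1. ~(<>[](a -> b) -> [](a -> b)), 0
2. <>[](a -> b), 0   [~->-rule on 1]
3. ~[](a -> b), 0   [~->-rule on 1]
4. [](a -> b), 1   [<>-rule on 2: fresh world 1, 0R1]
5. a -> b, 0   [[]-rule on 4 via 1R0]
6. a -> b, 1   [[]-rule on 4 via 1R1]
7. b, 0   [->-rule on 5 (branches; this branch)]
8. b, 1   [->-rule on 6 (branches; this branch)]
9. ~(a -> b), 2   [~[]-rule on 3: fresh world 2, 0R2]
10. a, 2   [~->-rule on 9]
11. ~b, 2   [~->-rule on 9]
12. a -> b, 2   [[]-rule on 4 via 1R2]
13. b, 2   [->-rule on 12 (branches; this branch)]
Accessibility: 0R0, 0R1, 0R2, 1R0, 1R1, 1R2, 2R0, 2R1, 2R2
Branch closes: b and ~b both at 2.
All branches of the tableau close; one closing branch shown above.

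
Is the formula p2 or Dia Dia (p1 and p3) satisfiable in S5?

Yes, satisfiable

1. p2 or Dia Dia (p1 and p3), u
2. Dia Dia (p1 and p3), u   [or-rule on 1 (branches; this branch)]
3. Dia (p1 and p3), v   [Dia-rule on 2: fresh world v, uRv]
4. p1 and p3, w   [Dia-rule on 3: fresh world w, vRw]
5. p1, w   [and-rule on 4]
6. p3, w   [and-rule on 4]
Accessibility: uRu, uRv, uRw, vRu, vRv, vRw, wRu, wRv, wRw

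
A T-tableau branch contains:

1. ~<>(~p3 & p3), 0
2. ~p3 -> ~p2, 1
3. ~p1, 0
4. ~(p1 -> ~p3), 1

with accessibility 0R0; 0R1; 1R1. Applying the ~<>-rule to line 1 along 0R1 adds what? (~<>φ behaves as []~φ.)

~<>φ behaves as []~φ: propagate the negated body to each accessible world.

~(~p3 & p3), 1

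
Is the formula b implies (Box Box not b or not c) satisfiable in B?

1. b implies (Box Box not b or not c), u
2. Box Box not b or not c, u
3. not c, u
Accessibility: uRu

Satisfiable (open branch found)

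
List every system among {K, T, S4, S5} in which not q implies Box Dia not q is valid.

S5

S5-tableau for the negation not (not q implies Box Dia not q):
1. not (not q implies Box Dia not q), 0
2. not q, 0   [neg-implies-rule on 1]
3. not Box Dia not q, 0   [neg-implies-rule on 1]
4. not Dia not q, 1   [neg-Box-rule on 3: fresh world 1, 0R1]
5. q, 0   [neg-Dia-rule on 4 via 1R0]
Accessibility: 0R0, 0R1, 1R0, 1R1
Branch closes: q and not q both at 0.
Every branch closes (one shown): valid in S5.
S4-tableau for the negation not (not q implies Box Dia not q):
1. not (not q implies Box Dia not q), 0
2. not q, 0   [neg-implies-rule on 1]
3. not Box Dia not q, 0   [neg-implies-rule on 1]
4. not Dia not q, 1   [neg-Box-rule on 3: fresh world 1, 0R1]
5. q, 1   [neg-Dia-rule on 4 via 1R1]
Accessibility: 0R0, 0R1, 1R1
Complete open branch: countermodel on an S4-frame, so not valid in S4, nor in K, T (the same frame is also a K-frame and a T-frame).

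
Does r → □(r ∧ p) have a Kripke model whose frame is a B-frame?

Satisfiable (open branch found)

1. r → □(r ∧ p), u
2. □(r ∧ p), u   [→-rule on 1 (branches; this branch)]
3. r ∧ p, u   [□-rule on 2 via uRu]
4. r, u   [∧-rule on 3]
5. p, u   [∧-rule on 3]
Accessibility: uRu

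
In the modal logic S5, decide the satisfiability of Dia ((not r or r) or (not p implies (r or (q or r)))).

1. Dia ((not r or r) or (not p implies (r or (q or r)))), w0
2. (not r or r) or (not p implies (r or (q or r))), w1
3. not p implies (r or (q or r)), w1
4. r or (q or r), w1
5. q or r, w1
6. r, w1
Accessibility: w0Rw0, w0Rw1, w1Rw0, w1Rw1

Satisfiable (open branch found)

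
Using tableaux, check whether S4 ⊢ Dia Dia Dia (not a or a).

Yes, valid

Tableau for the negation not Dia Dia Dia (not a or a):
1. not Dia Dia Dia (not a or a), u
2. not Dia Dia (not a or a), u
3. not Dia (not a or a), u
4. not (not a or a), u
5. a, u
6. not a, u
Accessibility: uRu
Branch closes: a and not a both at u.
Every branch of the negation's tableau closes; the branch above is one of them.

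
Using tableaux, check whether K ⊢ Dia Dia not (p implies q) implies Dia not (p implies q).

Not valid

Tableau for the negation not (Dia Dia not (p implies q) implies Dia not (p implies q)):
1. not (Dia Dia not (p implies q) implies Dia not (p implies q)), u
2. Dia Dia not (p implies q), u
3. not Dia not (p implies q), u
4. Dia not (p implies q), v
5. p implies q, v
6. q, v
7. not (p implies q), w
8. p, w
9. not q, w
Accessibility: uRv, vRw
The negation has an open branch (countermodel exists).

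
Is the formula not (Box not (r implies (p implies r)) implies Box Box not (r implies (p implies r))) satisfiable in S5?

Unsatisfiable (every branch closes)

1. not (Box not (r implies (p implies r)) implies Box Box not (r implies (p implies r))), 0
2. Box not (r implies (p implies r)), 0   [neg-implies-rule on 1]
3. not Box Box not (r implies (p implies r)), 0   [neg-implies-rule on 1]
4. not (r implies (p implies r)), 0   [Box-rule on 2 via 0R0]
5. r, 0   [neg-implies-rule on 4]
6. not (p implies r), 0   [neg-implies-rule on 4]
7. p, 0   [neg-implies-rule on 6]
8. not r, 0   [neg-implies-rule on 6]
Accessibility: 0R0
Branch closes: r and not r both at 0.
Every branch closes; the branch above is one of them.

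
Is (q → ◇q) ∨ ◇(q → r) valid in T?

Tableau for the negation ¬((q → ◇q) ∨ ◇(q → r)):
1. ¬((q → ◇q) ∨ ◇(q → r)), 0
2. ¬(q → ◇q), 0
3. ¬◇(q → r), 0
4. q, 0
5. ¬◇q, 0
6. ¬(q → r), 0
7. ¬r, 0
8. ¬q, 0
Accessibility: 0R0
Branch closes: q and ¬q both at 0.
Every branch of the negation's tableau closes; the branch above is one of them.

Valid in T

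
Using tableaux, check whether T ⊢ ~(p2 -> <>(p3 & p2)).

Invalid (countermodel exists)

Tableau for the negation p2 -> <>(p3 & p2):
1. p2 -> <>(p3 & p2), 0
2. <>(p3 & p2), 0
3. p3 & p2, 1
4. p3, 1
5. p2, 1
Accessibility: 0R0, 0R1, 1R1
The negation has an open branch (countermodel exists).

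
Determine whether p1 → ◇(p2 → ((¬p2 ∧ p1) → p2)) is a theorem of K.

Tableau for the negation ¬(p1 → ◇(p2 → ((¬p2 ∧ p1) → p2))):
1. ¬(p1 → ◇(p2 → ((¬p2 ∧ p1) → p2))), w0
2. p1, w0
3. ¬◇(p2 → ((¬p2 ∧ p1) → p2)), w0
The negation has an open branch (countermodel exists).

Not valid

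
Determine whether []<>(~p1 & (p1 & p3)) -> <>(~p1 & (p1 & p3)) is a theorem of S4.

Tableau for the negation ~([]<>(~p1 & (p1 & p3)) -> <>(~p1 & (p1 & p3))):
1. ~([]<>(~p1 & (p1 & p3)) -> <>(~p1 & (p1 & p3))), w0
2. []<>(~p1 & (p1 & p3)), w0
3. ~<>(~p1 & (p1 & p3)), w0
4. <>(~p1 & (p1 & p3)), w0
5. ~(~p1 & (p1 & p3)), w0
6. ~(p1 & p3), w0
7. ~p3, w0
8. ~p1 & (p1 & p3), w1
9. ~p1, w1
10. p1 & p3, w1
11. p1, w1
12. p3, w1
Accessibility: w0Rw0, w0Rw1, w1Rw1
Branch closes: p1 and ~p1 both at w1.
Every branch of the negation's tableau closes; the branch above is one of them.

Yes, valid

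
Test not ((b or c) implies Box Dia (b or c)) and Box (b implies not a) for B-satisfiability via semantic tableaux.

No, unsatisfiable

1. not ((b or c) implies Box Dia (b or c)) and Box (b implies not a), 0
2. not ((b or c) implies Box Dia (b or c)), 0   [and-rule on 1]
3. Box (b implies not a), 0   [and-rule on 1]
4. b or c, 0   [neg-implies-rule on 2]
5. not Box Dia (b or c), 0   [neg-implies-rule on 2]
6. b implies not a, 0   [Box-rule on 3 via 0R0]
7. c, 0   [or-rule on 4 (branches; this branch)]
8. not a, 0   [implies-rule on 6 (branches; this branch)]
9. not Dia (b or c), 1   [neg-Box-rule on 5: fresh world 1, 0R1]
10. b implies not a, 1   [Box-rule on 3 via 0R1]
11. not (b or c), 0   [neg-Dia-rule on 9 via 1R0]
12. not b, 0   [neg-or-rule on 11]
13. not c, 0   [neg-or-rule on 11]
Accessibility: 0R0, 0R1, 1R0, 1R1
Branch closes: c and not c both at 0.
All branches of the tableau close; one closing branch shown above.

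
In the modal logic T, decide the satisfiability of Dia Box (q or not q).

Yes, satisfiable

1. Dia Box (q or not q), w0
2. Box (q or not q), w1
3. q or not q, w1
4. not q, w1
Accessibility: w0Rw0, w0Rw1, w1Rw1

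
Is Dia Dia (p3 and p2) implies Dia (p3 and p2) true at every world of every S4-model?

Tableau for the negation not (Dia Dia (p3 and p2) implies Dia (p3 and p2)):
1. not (Dia Dia (p3 and p2) implies Dia (p3 and p2)), w0
2. Dia Dia (p3 and p2), w0
3. not Dia (p3 and p2), w0
4. not (p3 and p2), w0
5. not p2, w0
6. Dia (p3 and p2), w1
7. not (p3 and p2), w1
8. not p2, w1
9. p3 and p2, w2
10. p3, w2
11. p2, w2
12. not (p3 and p2), w2
13. not p2, w2
Accessibility: w0Rw0, w0Rw1, w0Rw2, w1Rw1, w1Rw2, w2Rw2
Branch closes: p2 and not p2 both at w2.
All branches of the negation close; one closing branch shown above.

Valid in S4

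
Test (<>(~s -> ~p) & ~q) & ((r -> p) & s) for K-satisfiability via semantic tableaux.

Satisfiable

1. (<>(~s -> ~p) & ~q) & ((r -> p) & s), u
2. <>(~s -> ~p) & ~q, u   [&-rule on 1]
3. (r -> p) & s, u   [&-rule on 1]
4. <>(~s -> ~p), u   [&-rule on 2]
5. ~q, u   [&-rule on 2]
6. r -> p, u   [&-rule on 3]
7. s, u   [&-rule on 3]
8. p, u   [->-rule on 6 (branches; this branch)]
9. ~s -> ~p, v   [<>-rule on 4: fresh world v, uRv]
10. ~p, v   [->-rule on 9 (branches; this branch)]
Accessibility: uRv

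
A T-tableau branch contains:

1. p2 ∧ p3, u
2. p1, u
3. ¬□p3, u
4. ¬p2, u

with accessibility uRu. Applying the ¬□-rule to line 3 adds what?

a fresh world v with uRv, and ¬p3 at v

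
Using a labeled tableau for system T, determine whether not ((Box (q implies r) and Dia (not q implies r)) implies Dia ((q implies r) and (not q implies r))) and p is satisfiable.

1. not ((Box (q implies r) and Dia (not q implies r)) implies Dia ((q implies r) and (not q implies r))) and p, w0
2. not ((Box (q implies r) and Dia (not q implies r)) implies Dia ((q implies r) and (not q implies r))), w0
3. p, w0
4. Box (q implies r) and Dia (not q implies r), w0
5. not Dia ((q implies r) and (not q implies r)), w0
6. Box (q implies r), w0
7. Dia (not q implies r), w0
8. not ((q implies r) and (not q implies r)), w0
9. q implies r, w0
10. not (not q implies r), w0
11. not q, w0
12. not r, w0
13. not q implies r, w1
14. not ((q implies r) and (not q implies r)), w1
15. q implies r, w1
16. q, w1
17. not (q implies r), w1
18. not r, w1
19. r, w1
Accessibility: w0Rw0, w0Rw1, w1Rw1
Branch closes: r and not r both at w1.
Every branch closes; the branch above is one of them.

No, unsatisfiable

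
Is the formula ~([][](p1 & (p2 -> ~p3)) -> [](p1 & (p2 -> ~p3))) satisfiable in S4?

1. ~([][](p1 & (p2 -> ~p3)) -> [](p1 & (p2 -> ~p3))), w0
2. [][](p1 & (p2 -> ~p3)), w0   [~->-rule on 1]
3. ~[](p1 & (p2 -> ~p3)), w0   [~->-rule on 1]
4. [](p1 & (p2 -> ~p3)), w0   [[]-rule on 2 via w0Rw0]
5. p1 & (p2 -> ~p3), w0   [[]-rule on 4 via w0Rw0]
6. p1, w0   [&-rule on 5]
7. p2 -> ~p3, w0   [&-rule on 5]
8. ~p3, w0   [->-rule on 7 (branches; this branch)]
9. ~(p1 & (p2 -> ~p3)), w1   [~[]-rule on 3: fresh world w1, w0Rw1]
10. [](p1 & (p2 -> ~p3)), w1   [[]-rule on 2 via w0Rw1]
11. p1 & (p2 -> ~p3), w1   [[]-rule on 4 via w0Rw1]
12. p1, w1   [&-rule on 11]
13. p2 -> ~p3, w1   [&-rule on 11]
14. ~(p2 -> ~p3), w1   [~&-rule on 9 (branches; this branch)]
15. p2, w1   [~->-rule on 14]
16. p3, w1   [~->-rule on 14]
17. ~p3, w1   [->-rule on 13 (branches; this branch)]
Accessibility: w0Rw0, w0Rw1, w1Rw1
Branch closes: p3 and ~p3 both at w1.
(One branch shown.) All branches close.

Unsatisfiable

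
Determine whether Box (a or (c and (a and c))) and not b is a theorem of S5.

Not valid

Tableau for the negation not (Box (a or (c and (a and c))) and not b):
1. not (Box (a or (c and (a and c))) and not b), u
2. b, u   [neg-and-rule on 1 (branches; this branch)]
Accessibility: uRu
The negation has an open branch (countermodel exists).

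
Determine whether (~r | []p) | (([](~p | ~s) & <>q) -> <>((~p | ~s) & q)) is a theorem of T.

Valid in T

Tableau for the negation ~((~r | []p) | (([](~p | ~s) & <>q) -> <>((~p | ~s) & q))):
1. ~((~r | []p) | (([](~p | ~s) & <>q) -> <>((~p | ~s) & q))), w0
2. ~(~r | []p), w0
3. ~(([](~p | ~s) & <>q) -> <>((~p | ~s) & q)), w0
4. r, w0
5. ~[]p, w0
6. [](~p | ~s) & <>q, w0
7. ~<>((~p | ~s) & q), w0
8. [](~p | ~s), w0
9. <>q, w0
10. ~((~p | ~s) & q), w0
11. ~p | ~s, w0
12. ~q, w0
13. ~s, w0
14. ~p, w1
15. ~((~p | ~s) & q), w1
16. ~p | ~s, w1
17. ~q, w1
18. ~s, w1
19. q, w2
20. ~((~p | ~s) & q), w2
21. ~p | ~s, w2
22. ~(~p | ~s), w2
23. p, w2
24. s, w2
25. ~s, w2
Accessibility: w0Rw0, w0Rw1, w0Rw2, w1Rw1, w2Rw2
Branch closes: s and ~s both at w2.
All branches of the negation close; one closing branch shown above.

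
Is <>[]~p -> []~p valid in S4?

Tableau for the negation ~(<>[]~p -> []~p):
1. ~(<>[]~p -> []~p), u
2. <>[]~p, u   [~->-rule on 1]
3. ~[]~p, u   [~->-rule on 1]
4. []~p, v   [<>-rule on 2: fresh world v, uRv]
5. ~p, v   [[]-rule on 4 via vRv]
6. p, w   [~[]-rule on 3: fresh world w, uRw]
Accessibility: uRu, uRv, uRw, vRv, wRw
The negation has an open branch (countermodel exists).

Not valid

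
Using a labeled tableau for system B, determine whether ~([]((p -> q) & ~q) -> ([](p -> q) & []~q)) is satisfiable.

No, unsatisfiable

1. ~([]((p -> q) & ~q) -> ([](p -> q) & []~q)), u
2. []((p -> q) & ~q), u
3. ~([](p -> q) & []~q), u
4. (p -> q) & ~q, u
5. p -> q, u
6. ~q, u
7. ~[](p -> q), u
8. ~p, u
9. ~(p -> q), v
10. p, v
11. ~q, v
12. (p -> q) & ~q, v
13. p -> q, v
14. q, v
Accessibility: uRu, uRv, vRu, vRv
Branch closes: q and ~q both at v.
(One branch shown.) All branches close.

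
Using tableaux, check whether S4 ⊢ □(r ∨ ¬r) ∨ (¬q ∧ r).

Tableau for the negation ¬(□(r ∨ ¬r) ∨ (¬q ∧ r)):
1. ¬(□(r ∨ ¬r) ∨ (¬q ∧ r)), u
2. ¬□(r ∨ ¬r), u
3. ¬(¬q ∧ r), u
4. ¬r, u
5. ¬(r ∨ ¬r), v
6. ¬r, v
7. r, v
Accessibility: uRu, uRv, vRv
Branch closes: r and ¬r both at v.
All branches of the negation close; one closing branch shown above.

Yes, valid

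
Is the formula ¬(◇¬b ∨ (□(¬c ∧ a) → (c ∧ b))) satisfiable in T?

1. ¬(◇¬b ∨ (□(¬c ∧ a) → (c ∧ b))), w0
2. ¬◇¬b, w0
3. ¬(□(¬c ∧ a) → (c ∧ b)), w0
4. □(¬c ∧ a), w0
5. ¬(c ∧ b), w0
6. b, w0
7. ¬c ∧ a, w0
8. ¬c, w0
9. a, w0
Accessibility: w0Rw0

Yes, satisfiable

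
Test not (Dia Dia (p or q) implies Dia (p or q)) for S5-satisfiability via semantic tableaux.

1. not (Dia Dia (p or q) implies Dia (p or q)), u
2. Dia Dia (p or q), u   [neg-implies-rule on 1]
3. not Dia (p or q), u   [neg-implies-rule on 1]
4. not (p or q), u   [neg-Dia-rule on 3 via uRu]
5. not p, u   [neg-or-rule on 4]
6. not q, u   [neg-or-rule on 4]
7. Dia (p or q), v   [Dia-rule on 2: fresh world v, uRv]
8. not (p or q), v   [neg-Dia-rule on 3 via uRv]
9. not p, v   [neg-or-rule on 8]
10. not q, v   [neg-or-rule on 8]
11. p or q, w   [Dia-rule on 7: fresh world w, vRw]
12. not (p or q), w   [neg-Dia-rule on 3 via uRw]
13. not p, w   [neg-or-rule on 12]
14. not q, w   [neg-or-rule on 12]
15. q, w   [or-rule on 11 (branches; this branch)]
Accessibility: uRu, uRv, uRw, vRu, vRv, vRw, wRu, wRv, wRw
Branch closes: q and not q both at w.
All branches of the tableau close; one closing branch shown above.

Unsatisfiable (every branch closes)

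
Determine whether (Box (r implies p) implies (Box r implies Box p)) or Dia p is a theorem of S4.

Valid

Tableau for the negation not ((Box (r implies p) implies (Box r implies Box p)) or Dia p):
1. not ((Box (r implies p) implies (Box r implies Box p)) or Dia p), w0
2. not (Box (r implies p) implies (Box r implies Box p)), w0
3. not Dia p, w0
4. Box (r implies p), w0
5. not (Box r implies Box p), w0
6. Box r, w0
7. not Box p, w0
8. not p, w0
9. r implies p, w0
10. r, w0
11. p, w0
Accessibility: w0Rw0
Branch closes: p and not p both at w0.
Every branch of the negation's tableau closes; the branch above is one of them.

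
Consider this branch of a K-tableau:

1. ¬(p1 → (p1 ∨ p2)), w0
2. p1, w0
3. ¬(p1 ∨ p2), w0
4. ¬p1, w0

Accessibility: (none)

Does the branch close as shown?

Yes, closed

Both p1 and ¬p1 appear at w0.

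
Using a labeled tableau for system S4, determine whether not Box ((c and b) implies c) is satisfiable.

Unsatisfiable (every branch closes)

1. not Box ((c and b) implies c), 0
2. not ((c and b) implies c), 1   [neg-Box-rule on 1: fresh world 1, 0R1]
3. c and b, 1   [neg-implies-rule on 2]
4. not c, 1   [neg-implies-rule on 2]
5. c, 1   [and-rule on 3]
6. b, 1   [and-rule on 3]
Accessibility: 0R0, 0R1, 1R1
Branch closes: c and not c both at 1.
All branches of the tableau close; one closing branch shown above.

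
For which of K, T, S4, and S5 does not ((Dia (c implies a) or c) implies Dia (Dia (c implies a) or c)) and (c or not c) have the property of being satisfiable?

K

K-tableau for the formula:
1. not ((Dia (c implies a) or c) implies Dia (Dia (c implies a) or c)) and (c or not c), w0
2. not ((Dia (c implies a) or c) implies Dia (Dia (c implies a) or c)), w0
3. c or not c, w0
4. Dia (c implies a) or c, w0
5. not Dia (Dia (c implies a) or c), w0
6. not c, w0
7. Dia (c implies a), w0
8. c implies a, w1
9. not (Dia (c implies a) or c), w1
10. not Dia (c implies a), w1
11. not c, w1
12. a, w1
Accessibility: w0Rw1
Complete open branch: satisfiable in K.
T-tableau for the formula:
1. not ((Dia (c implies a) or c) implies Dia (Dia (c implies a) or c)) and (c or not c), w0
2. not ((Dia (c implies a) or c) implies Dia (Dia (c implies a) or c)), w0
3. c or not c, w0
4. Dia (c implies a) or c, w0
5. not Dia (Dia (c implies a) or c), w0
6. not (Dia (c implies a) or c), w0
7. not Dia (c implies a), w0
8. not c, w0
9. not (c implies a), w0
10. c, w0
11. not a, w0
Accessibility: w0Rw0
Branch closes: c and not c both at w0.
Every branch closes (one shown): unsatisfiable in T, hence also in S4, S5 (every S4/S5-frame is a T-frame).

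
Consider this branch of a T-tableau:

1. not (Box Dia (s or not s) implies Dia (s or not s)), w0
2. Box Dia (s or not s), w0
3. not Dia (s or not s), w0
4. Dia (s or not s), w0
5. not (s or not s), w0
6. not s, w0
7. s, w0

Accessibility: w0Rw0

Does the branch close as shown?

Both s and not s appear at w0.

Closed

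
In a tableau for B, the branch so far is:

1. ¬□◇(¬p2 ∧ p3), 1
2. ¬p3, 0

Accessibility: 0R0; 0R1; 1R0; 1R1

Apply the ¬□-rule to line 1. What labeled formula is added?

a fresh world 2 with 1R2, and ¬◇(¬p2 ∧ p3) at 2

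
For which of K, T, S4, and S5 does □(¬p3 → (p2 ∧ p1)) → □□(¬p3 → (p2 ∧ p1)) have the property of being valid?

S4, S5

T-tableau for the negation ¬(□(¬p3 → (p2 ∧ p1)) → □□(¬p3 → (p2 ∧ p1))):
1. ¬(□(¬p3 → (p2 ∧ p1)) → □□(¬p3 → (p2 ∧ p1))), 0
2. □(¬p3 → (p2 ∧ p1)), 0
3. ¬□□(¬p3 → (p2 ∧ p1)), 0
4. ¬p3 → (p2 ∧ p1), 0
5. p2 ∧ p1, 0
6. p2, 0
7. p1, 0
8. ¬□(¬p3 → (p2 ∧ p1)), 1
9. ¬p3 → (p2 ∧ p1), 1
10. p2 ∧ p1, 1
11. p2, 1
12. p1, 1
13. ¬(¬p3 → (p2 ∧ p1)), 2
14. ¬p3, 2
15. ¬(p2 ∧ p1), 2
16. ¬p1, 2
Accessibility: 0R0, 0R1, 1R1, 1R2, 2R2
Complete open branch: countermodel on a T-frame, so not valid in T, nor in K (the same frame is also a K-frame).
S4-tableau for the negation ¬(□(¬p3 → (p2 ∧ p1)) → □□(¬p3 → (p2 ∧ p1))):
1. ¬(□(¬p3 → (p2 ∧ p1)) → □□(¬p3 → (p2 ∧ p1))), 0
2. □(¬p3 → (p2 ∧ p1)), 0
3. ¬□□(¬p3 → (p2 ∧ p1)), 0
4. ¬p3 → (p2 ∧ p1), 0
5. p2 ∧ p1, 0
6. p2, 0
7. p1, 0
8. ¬□(¬p3 → (p2 ∧ p1)), 1
9. ¬p3 → (p2 ∧ p1), 1
10. p2 ∧ p1, 1
11. p2, 1
12. p1, 1
13. ¬(¬p3 → (p2 ∧ p1)), 2
14. ¬p3, 2
15. ¬(p2 ∧ p1), 2
16. ¬p3 → (p2 ∧ p1), 2
17. ¬p1, 2
18. p2 ∧ p1, 2
19. p2, 2
20. p1, 2
Accessibility: 0R0, 0R1, 0R2, 1R1, 1R2, 2R2
Branch closes: p1 and ¬p1 both at 2.
Every branch closes (one shown): valid in S4, hence also in S5 (every theorem of S4 is a theorem of S5).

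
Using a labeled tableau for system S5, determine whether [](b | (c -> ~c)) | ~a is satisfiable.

1. [](b | (c -> ~c)) | ~a, w0
2. ~a, w0
Accessibility: w0Rw0

Yes, satisfiable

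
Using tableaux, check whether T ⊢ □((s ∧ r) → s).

Valid

Tableau for the negation ¬□((s ∧ r) → s):
1. ¬□((s ∧ r) → s), u
2. ¬((s ∧ r) → s), v
3. s ∧ r, v
4. ¬s, v
5. s, v
6. r, v
Accessibility: uRu, uRv, vRv
Branch closes: s and ¬s both at v.
Every branch of the negation's tableau closes; the branch above is one of them.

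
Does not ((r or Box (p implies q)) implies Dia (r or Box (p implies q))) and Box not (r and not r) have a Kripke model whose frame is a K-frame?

1. not ((r or Box (p implies q)) implies Dia (r or Box (p implies q))) and Box not (r and not r), 0
2. not ((r or Box (p implies q)) implies Dia (r or Box (p implies q))), 0
3. Box not (r and not r), 0
4. r or Box (p implies q), 0
5. not Dia (r or Box (p implies q)), 0
6. Box (p implies q), 0

Yes, satisfiable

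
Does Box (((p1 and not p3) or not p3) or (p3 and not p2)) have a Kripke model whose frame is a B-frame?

1. Box (((p1 and not p3) or not p3) or (p3 and not p2)), u
2. ((p1 and not p3) or not p3) or (p3 and not p2), u   [Box-rule on 1 via uRu]
3. p3 and not p2, u   [or-rule on 2 (branches; this branch)]
4. p3, u   [and-rule on 3]
5. not p2, u   [and-rule on 3]
Accessibility: uRu

Yes, satisfiable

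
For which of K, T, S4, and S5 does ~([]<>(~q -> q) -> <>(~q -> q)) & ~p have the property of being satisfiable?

K-tableau for the formula:
1. ~([]<>(~q -> q) -> <>(~q -> q)) & ~p, 0
2. ~([]<>(~q -> q) -> <>(~q -> q)), 0
3. ~p, 0
4. []<>(~q -> q), 0
5. ~<>(~q -> q), 0
Complete open branch: satisfiable in K.
T-tableau for the formula:
1. ~([]<>(~q -> q) -> <>(~q -> q)) & ~p, 0
2. ~([]<>(~q -> q) -> <>(~q -> q)), 0
3. ~p, 0
4. []<>(~q -> q), 0
5. ~<>(~q -> q), 0
6. <>(~q -> q), 0
7. ~(~q -> q), 0
8. ~q, 0
9. ~q -> q, 1
10. <>(~q -> q), 1
11. ~(~q -> q), 1
12. ~q, 1
13. q, 1
Accessibility: 0R0, 0R1, 1R1
Branch closes: q and ~q both at 1.
Every branch closes (one shown): unsatisfiable in T, hence also in S4, S5 (every S4/S5-frame is a T-frame).

K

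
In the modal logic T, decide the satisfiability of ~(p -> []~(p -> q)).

1. ~(p -> []~(p -> q)), u
2. p, u
3. ~[]~(p -> q), u
4. p -> q, v
5. q, v
Accessibility: uRu, uRv, vRv

Satisfiable (open branch found)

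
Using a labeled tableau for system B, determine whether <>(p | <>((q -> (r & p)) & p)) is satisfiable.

Yes, satisfiable

1. <>(p | <>((q -> (r & p)) & p)), 0
2. p | <>((q -> (r & p)) & p), 1
3. <>((q -> (r & p)) & p), 1
4. (q -> (r & p)) & p, 2
5. q -> (r & p), 2
6. p, 2
7. r & p, 2
8. r, 2
Accessibility: 0R0, 0R1, 1R0, 1R1, 1R2, 2R1, 2R2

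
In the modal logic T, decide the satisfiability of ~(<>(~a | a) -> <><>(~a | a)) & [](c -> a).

No, unsatisfiable

1. ~(<>(~a | a) -> <><>(~a | a)) & [](c -> a), u
2. ~(<>(~a | a) -> <><>(~a | a)), u   [&-rule on 1]
3. [](c -> a), u   [&-rule on 1]
4. <>(~a | a), u   [~->-rule on 2]
5. ~<><>(~a | a), u   [~->-rule on 2]
6. c -> a, u   [[]-rule on 3 via uRu]
7. ~<>(~a | a), u   [~<>-rule on 5 via uRu]
8. ~(~a | a), u   [~<>-rule on 7 via uRu]
9. a, u   [~|-rule on 8]
10. ~a, u   [~|-rule on 8]
Accessibility: uRu
Branch closes: a and ~a both at u.
(One branch shown.) All branches close.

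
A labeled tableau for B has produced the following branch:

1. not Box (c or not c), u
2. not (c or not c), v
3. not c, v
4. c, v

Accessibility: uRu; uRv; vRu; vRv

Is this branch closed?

Both c and not c appear at v.

Yes, closed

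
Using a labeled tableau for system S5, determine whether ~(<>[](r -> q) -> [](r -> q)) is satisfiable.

1. ~(<>[](r -> q) -> [](r -> q)), w0
2. <>[](r -> q), w0   [~->-rule on 1]
3. ~[](r -> q), w0   [~->-rule on 1]
4. [](r -> q), w1   [<>-rule on 2: fresh world w1, w0Rw1]
5. r -> q, w0   [[]-rule on 4 via w1Rw0]
6. r -> q, w1   [[]-rule on 4 via w1Rw1]
7. q, w0   [->-rule on 5 (branches; this branch)]
8. q, w1   [->-rule on 6 (branches; this branch)]
9. ~(r -> q), w2   [~[]-rule on 3: fresh world w2, w0Rw2]
10. r, w2   [~->-rule on 9]
11. ~q, w2   [~->-rule on 9]
12. r -> q, w2   [[]-rule on 4 via w1Rw2]
13. q, w2   [->-rule on 12 (branches; this branch)]
Accessibility: w0Rw0, w0Rw1, w0Rw2, w1Rw0, w1Rw1, w1Rw2, w2Rw0, w2Rw1, w2Rw2
Branch closes: q and ~q both at w2.
All branches of the tableau close; one closing branch shown above.

Unsatisfiable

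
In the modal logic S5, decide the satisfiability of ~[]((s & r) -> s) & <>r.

No, unsatisfiable

1. ~[]((s & r) -> s) & <>r, 0
2. ~[]((s & r) -> s), 0
3. <>r, 0
4. ~((s & r) -> s), 1
5. s & r, 1
6. ~s, 1
7. s, 1
8. r, 1
Accessibility: 0R0, 0R1, 1R0, 1R1
Branch closes: s and ~s both at 1.
(One branch shown.) All branches close.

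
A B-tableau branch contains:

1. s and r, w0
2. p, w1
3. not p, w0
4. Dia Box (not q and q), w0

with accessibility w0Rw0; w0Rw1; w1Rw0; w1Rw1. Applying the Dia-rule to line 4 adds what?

a fresh world w2 with w0Rw2, and Box (not q and q) at w2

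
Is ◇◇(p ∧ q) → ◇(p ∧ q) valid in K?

Not valid

Tableau for the negation ¬(◇◇(p ∧ q) → ◇(p ∧ q)):
1. ¬(◇◇(p ∧ q) → ◇(p ∧ q)), u
2. ◇◇(p ∧ q), u   [¬→-rule on 1]
3. ¬◇(p ∧ q), u   [¬→-rule on 1]
4. ◇(p ∧ q), v   [◇-rule on 2: fresh world v, uRv]
5. ¬(p ∧ q), v   [¬◇-rule on 3 via uRv]
6. ¬q, v   [¬∧-rule on 5 (branches; this branch)]
7. p ∧ q, w   [◇-rule on 4: fresh world w, vRw]
8. p, w   [∧-rule on 7]
9. q, w   [∧-rule on 7]
Accessibility: uRv, vRw
The negation has an open branch (countermodel exists).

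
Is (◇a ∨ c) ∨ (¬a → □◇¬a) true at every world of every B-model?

Tableau for the negation ¬((◇a ∨ c) ∨ (¬a → □◇¬a)):
1. ¬((◇a ∨ c) ∨ (¬a → □◇¬a)), u
2. ¬(◇a ∨ c), u
3. ¬(¬a → □◇¬a), u
4. ¬◇a, u
5. ¬c, u
6. ¬a, u
7. ¬□◇¬a, u
8. ¬◇¬a, v
9. ¬a, v
10. a, u
Accessibility: uRu, uRv, vRu, vRv
Branch closes: a and ¬a both at u.
Every branch of the negation's tableau closes; the branch above is one of them.

Valid in B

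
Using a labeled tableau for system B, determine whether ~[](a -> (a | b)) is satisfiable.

Unsatisfiable (every branch closes)

1. ~[](a -> (a | b)), w0
2. ~(a -> (a | b)), w1
3. a, w1
4. ~(a | b), w1
5. ~a, w1
6. ~b, w1
Accessibility: w0Rw0, w0Rw1, w1Rw0, w1Rw1
Branch closes: a and ~a both at w1.
(One branch shown.) All branches close.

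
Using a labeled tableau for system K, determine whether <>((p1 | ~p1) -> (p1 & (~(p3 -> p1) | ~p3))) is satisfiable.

Satisfiable (open branch found)

1. <>((p1 | ~p1) -> (p1 & (~(p3 -> p1) | ~p3))), u
2. (p1 | ~p1) -> (p1 & (~(p3 -> p1) | ~p3)), v   [<>-rule on 1: fresh world v, uRv]
3. p1 & (~(p3 -> p1) | ~p3), v   [->-rule on 2 (branches; this branch)]
4. p1, v   [&-rule on 3]
5. ~(p3 -> p1) | ~p3, v   [&-rule on 3]
6. ~p3, v   [|-rule on 5 (branches; this branch)]
Accessibility: uRv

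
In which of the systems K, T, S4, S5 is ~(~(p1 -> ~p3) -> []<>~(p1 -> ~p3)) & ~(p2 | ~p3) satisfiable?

K, T, S4

S5-tableau for the formula:
1. ~(~(p1 -> ~p3) -> []<>~(p1 -> ~p3)) & ~(p2 | ~p3), 0
2. ~(~(p1 -> ~p3) -> []<>~(p1 -> ~p3)), 0
3. ~(p2 | ~p3), 0
4. ~(p1 -> ~p3), 0
5. ~[]<>~(p1 -> ~p3), 0
6. ~p2, 0
7. p3, 0
8. p1, 0
9. ~<>~(p1 -> ~p3), 1
10. p1 -> ~p3, 0
11. p1 -> ~p3, 1
12. ~p3, 0
Accessibility: 0R0, 0R1, 1R0, 1R1
Branch closes: p3 and ~p3 both at 0.
Every branch closes (one shown): unsatisfiable in S5.
S4-tableau for the formula:
1. ~(~(p1 -> ~p3) -> []<>~(p1 -> ~p3)) & ~(p2 | ~p3), 0
2. ~(~(p1 -> ~p3) -> []<>~(p1 -> ~p3)), 0
3. ~(p2 | ~p3), 0
4. ~(p1 -> ~p3), 0
5. ~[]<>~(p1 -> ~p3), 0
6. ~p2, 0
7. p3, 0
8. p1, 0
9. ~<>~(p1 -> ~p3), 1
10. p1 -> ~p3, 1
11. ~p3, 1
Accessibility: 0R0, 0R1, 1R1
Complete open branch: satisfiable in S4, hence also in K, T (this S4-model is also a K-model and a T-model).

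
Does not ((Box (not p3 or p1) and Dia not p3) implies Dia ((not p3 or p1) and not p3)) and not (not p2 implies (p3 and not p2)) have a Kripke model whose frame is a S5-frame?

No, unsatisfiable

1. not ((Box (not p3 or p1) and Dia not p3) implies Dia ((not p3 or p1) and not p3)) and not (not p2 implies (p3 and not p2)), w0
2. not ((Box (not p3 or p1) and Dia not p3) implies Dia ((not p3 or p1) and not p3)), w0
3. not (not p2 implies (p3 and not p2)), w0
4. Box (not p3 or p1) and Dia not p3, w0
5. not Dia ((not p3 or p1) and not p3), w0
6. not p2, w0
7. not (p3 and not p2), w0
8. Box (not p3 or p1), w0
9. Dia not p3, w0
10. not ((not p3 or p1) and not p3), w0
11. not p3 or p1, w0
12. not p3, w0
13. not (not p3 or p1), w0
14. p3, w0
15. not p1, w0
Accessibility: w0Rw0
Branch closes: p3 and not p3 both at w0.
All branches of the tableau close; one closing branch shown above.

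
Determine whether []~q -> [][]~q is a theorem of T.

Tableau for the negation ~([]~q -> [][]~q):
1. ~([]~q -> [][]~q), 0
2. []~q, 0
3. ~[][]~q, 0
4. ~q, 0
5. ~[]~q, 1
6. ~q, 1
7. q, 2
Accessibility: 0R0, 0R1, 1R1, 1R2, 2R2
The negation has an open branch (countermodel exists).

Not valid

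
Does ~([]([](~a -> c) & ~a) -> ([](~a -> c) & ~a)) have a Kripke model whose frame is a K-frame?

1. ~([]([](~a -> c) & ~a) -> ([](~a -> c) & ~a)), w0
2. []([](~a -> c) & ~a), w0
3. ~([](~a -> c) & ~a), w0
4. a, w0

Yes, satisfiable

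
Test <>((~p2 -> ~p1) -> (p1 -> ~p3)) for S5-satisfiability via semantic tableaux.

1. <>((~p2 -> ~p1) -> (p1 -> ~p3)), u
2. (~p2 -> ~p1) -> (p1 -> ~p3), v   [<>-rule on 1: fresh world v, uRv]
3. p1 -> ~p3, v   [->-rule on 2 (branches; this branch)]
4. ~p3, v   [->-rule on 3 (branches; this branch)]
Accessibility: uRu, uRv, vRu, vRv

Satisfiable (open branch found)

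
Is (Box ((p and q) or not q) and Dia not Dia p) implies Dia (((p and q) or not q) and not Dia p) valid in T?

Tableau for the negation not ((Box ((p and q) or not q) and Dia not Dia p) implies Dia (((p and q) or not q) and not Dia p)):
1. not ((Box ((p and q) or not q) and Dia not Dia p) implies Dia (((p and q) or not q) and not Dia p)), 0
2. Box ((p and q) or not q) and Dia not Dia p, 0
3. not Dia (((p and q) or not q) and not Dia p), 0
4. Box ((p and q) or not q), 0
5. Dia not Dia p, 0
6. not (((p and q) or not q) and not Dia p), 0
7. (p and q) or not q, 0
8. Dia p, 0
9. p and q, 0
10. p, 0
11. q, 0
12. not Dia p, 1
13. not (((p and q) or not q) and not Dia p), 1
14. (p and q) or not q, 1
15. not p, 1
16. Dia p, 1
17. not q, 1
18. p, 2
19. not (((p and q) or not q) and not Dia p), 2
20. (p and q) or not q, 2
21. Dia p, 2
22. p and q, 2
23. q, 2
24. p, 3
25. not p, 3
Accessibility: 0R0, 0R1, 0R2, 1R1, 1R3, 2R2, 3R3
Branch closes: p and not p both at 3.
All branches of the negation close; one closing branch shown above.

Yes, valid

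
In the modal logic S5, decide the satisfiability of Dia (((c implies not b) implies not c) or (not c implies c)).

1. Dia (((c implies not b) implies not c) or (not c implies c)), 0
2. ((c implies not b) implies not c) or (not c implies c), 1
3. not c implies c, 1
4. c, 1
Accessibility: 0R0, 0R1, 1R0, 1R1

Satisfiable (open branch found)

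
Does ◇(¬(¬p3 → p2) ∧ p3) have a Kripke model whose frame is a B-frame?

Unsatisfiable (every branch closes)

1. ◇(¬(¬p3 → p2) ∧ p3), w0
2. ¬(¬p3 → p2) ∧ p3, w1
3. ¬(¬p3 → p2), w1
4. p3, w1
5. ¬p3, w1
6. ¬p2, w1
Accessibility: w0Rw0, w0Rw1, w1Rw0, w1Rw1
Branch closes: p3 and ¬p3 both at w1.
(One branch shown.) All branches close.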